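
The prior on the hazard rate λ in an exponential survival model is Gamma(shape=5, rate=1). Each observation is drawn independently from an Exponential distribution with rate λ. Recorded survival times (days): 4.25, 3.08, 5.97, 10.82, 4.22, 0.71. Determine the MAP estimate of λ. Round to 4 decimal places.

λ̂_MAP = 0.3328

The Exponential(rate=λ) likelihood is ∝ λ^n e^(−λΣtᵢ). Here n = 6 and Σtᵢ = 4.25 + 3.08 + 5.97 + 10.82 + 4.22 + 0.71 = 29.05.
Posterior ∝ λ^4e^(−1λ) · λ^6e^(−29.05λ) = λ^10e^(−30.05λ), i.e. Gamma(11, 30.05).
Mode = (a−1)/b = 10/30.05 ≈ 0.3328.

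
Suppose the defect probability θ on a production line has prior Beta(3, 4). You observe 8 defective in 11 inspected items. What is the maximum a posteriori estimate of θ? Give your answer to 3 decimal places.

Prior: Beta(3, 4).
Data: 8 successes in 11 trials. The binomial likelihood contributes θ^8(1−θ)^3, so the posterior is Beta(3+8, 4+3) = Beta(11, 7).
For Beta(a, b) with a, b > 1 the mode is (a−1)/(a+b−2) = 10/16 ≈ 0.625.

θ̂_MAP = 0.625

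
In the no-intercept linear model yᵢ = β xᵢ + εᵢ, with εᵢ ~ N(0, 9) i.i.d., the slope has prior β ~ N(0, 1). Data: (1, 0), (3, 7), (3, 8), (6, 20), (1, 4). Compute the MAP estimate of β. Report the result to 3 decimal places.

β̂_MAP = 2.600

log p(β | y) = −Σ(yᵢ − βxᵢ)²/(2·9) − β²/(2·1) + const.
Setting the derivative to zero: Σxᵢ(yᵢ − βxᵢ)/9 − β/1 = 0, so β = Σxᵢyᵢ / (Σxᵢ² + σ²/τ²).
Σxᵢyᵢ = 1·0 + 3·7 + 3·8 + 6·20 + 1·4 = 169; Σxᵢ² = 56; σ²/τ² = 9.
β̂_MAP = 169 / (56 + 9) = 169/65 ≈ 2.600.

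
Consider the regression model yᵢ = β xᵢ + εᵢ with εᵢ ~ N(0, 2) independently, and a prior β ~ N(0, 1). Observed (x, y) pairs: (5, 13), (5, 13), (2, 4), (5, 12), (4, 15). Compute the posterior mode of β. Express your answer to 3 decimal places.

β̂_MAP = 2.660

log p(β | y) = −Σ(yᵢ − βxᵢ)²/(2·2) − β²/(2·1) + const.
Setting the derivative to zero: Σxᵢ(yᵢ − βxᵢ)/2 − β/1 = 0, so β = Σxᵢyᵢ / (Σxᵢ² + σ²/τ²).
Σxᵢyᵢ = 5·13 + 5·13 + 2·4 + 5·12 + 4·15 = 258; Σxᵢ² = 95; σ²/τ² = 2.
β̂_MAP = 258 / (95 + 2) = 258/97 ≈ 2.660.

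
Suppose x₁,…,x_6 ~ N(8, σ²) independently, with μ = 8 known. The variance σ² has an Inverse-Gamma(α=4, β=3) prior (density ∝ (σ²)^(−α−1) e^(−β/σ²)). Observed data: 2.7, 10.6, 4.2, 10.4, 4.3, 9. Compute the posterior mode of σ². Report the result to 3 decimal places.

σ̂²_MAP = 4.734

Sum of squared deviations about the known mean: SS = (2.7−8)² + (10.6−8)² + (4.2−8)² + (10.4−8)² + (4.3−8)² + (9−8)² = 69.74.
The Normal likelihood contributes (σ²)^(−n/2) exp(−SS/(2σ²)), so the posterior is Inverse-Gamma(α + n/2, β + SS/2) = Inverse-Gamma(7, 37.87).
The mode of Inverse-Gamma(a, b) is b/(a+1) = 37.87/8 ≈ 4.734.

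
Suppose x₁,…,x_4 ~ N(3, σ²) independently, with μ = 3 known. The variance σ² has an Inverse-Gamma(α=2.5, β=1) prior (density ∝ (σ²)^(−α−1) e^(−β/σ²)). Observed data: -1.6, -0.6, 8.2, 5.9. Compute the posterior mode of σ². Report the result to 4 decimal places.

σ̂²_MAP = 6.5064

Sum of squared deviations about the known mean: SS = (-1.6−3)² + (-0.6−3)² + (8.2−3)² + (5.9−3)² = 69.57.
The Normal likelihood contributes (σ²)^(−n/2) exp(−SS/(2σ²)), so the posterior is Inverse-Gamma(α + n/2, β + SS/2) = Inverse-Gamma(4.5, 35.785).
The mode of Inverse-Gamma(a, b) is b/(a+1) = 35.785/5.5 ≈ 6.5064.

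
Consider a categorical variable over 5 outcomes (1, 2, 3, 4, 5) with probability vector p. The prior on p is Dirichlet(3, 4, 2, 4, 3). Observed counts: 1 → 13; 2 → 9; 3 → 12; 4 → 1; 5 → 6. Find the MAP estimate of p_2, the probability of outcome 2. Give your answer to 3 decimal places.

The posterior is Dirichlet(αᵢ + nᵢ) = Dirichlet(16, 13, 14, 5, 9).
For a Dirichlet(a₁,…,a_K) with all aᵢ > 1, the mode has j-th component (aⱼ − 1)/(Σaᵢ − K).
Here Σaᵢ = 57 and K = 5, so p_2 = (13 − 1)/(57 − 5) = 12/52 ≈ 0.231.

MAP estimate: 0.231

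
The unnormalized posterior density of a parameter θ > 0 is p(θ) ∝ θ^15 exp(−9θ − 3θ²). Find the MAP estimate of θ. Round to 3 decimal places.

θ̂_MAP = 1.000

ℓ'(θ) = 15/θ − 9 − 6θ. Setting this to zero and multiplying by θ: 6θ² + 9θ − 15 = 0.
θ = (−9 + √(9² + 4·6·15)) / (2·6) = (−9 + √441) / 12 = (−9 + 21)/12 = 1.
ℓ''(θ) = −15/θ² − 6 < 0, confirming a maximum.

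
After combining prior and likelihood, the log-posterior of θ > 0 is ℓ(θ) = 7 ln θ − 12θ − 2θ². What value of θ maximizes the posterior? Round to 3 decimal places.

θ̂_MAP = 0.500

ℓ'(θ) = 7/θ − 12 − 4θ. Setting this to zero and multiplying by θ: 4θ² + 12θ − 7 = 0.
θ = (−12 + √(12² + 4·4·7)) / (2·4) = (−12 + √256) / 8 = (−12 + 16)/8 = 1/2.
ℓ''(θ) = −7/θ² − 4 < 0, confirming a maximum.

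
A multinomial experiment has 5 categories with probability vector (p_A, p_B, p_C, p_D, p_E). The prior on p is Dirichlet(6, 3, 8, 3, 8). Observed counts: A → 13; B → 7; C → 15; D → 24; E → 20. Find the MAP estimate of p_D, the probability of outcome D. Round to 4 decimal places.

MAP estimate of p_D = 0.2549

The posterior is Dirichlet(αᵢ + nᵢ) = Dirichlet(19, 10, 23, 27, 28).
For a Dirichlet(a₁,…,a_K) with all aᵢ > 1, the mode has j-th component (aⱼ − 1)/(Σaᵢ − K).
Here Σaᵢ = 107 and K = 5, so p_D = (27 − 1)/(107 − 5) = 26/102 ≈ 0.2549.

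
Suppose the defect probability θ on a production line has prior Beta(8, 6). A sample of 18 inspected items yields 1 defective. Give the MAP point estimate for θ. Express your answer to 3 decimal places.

θ̂_MAP = 0.267

Prior: Beta(8, 6).
Data: 1 success in 18 trials. The binomial likelihood contributes θ(1−θ)^17, so the posterior is Beta(8+1, 6+17) = Beta(9, 23).
For Beta(a, b) with a, b > 1 the mode is (a−1)/(a+b−2) = 8/30 ≈ 0.267.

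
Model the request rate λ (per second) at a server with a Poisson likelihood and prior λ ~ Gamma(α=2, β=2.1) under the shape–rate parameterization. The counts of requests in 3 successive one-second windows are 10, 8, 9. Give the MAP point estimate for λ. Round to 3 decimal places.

λ̂_MAP = 5.490

Σxᵢ = 10+8+9 = 27, with n = 3.
Posterior ∝ λe^(−2.1λ) · λ^27e^(−3λ) = λ^28e^(−5.1λ), i.e. Gamma(shape=29, rate=5.1).
The mode of a Gamma(a, b) with a ≥ 1 (shape–rate) is (a−1)/b = 28/5.1 ≈ 5.490.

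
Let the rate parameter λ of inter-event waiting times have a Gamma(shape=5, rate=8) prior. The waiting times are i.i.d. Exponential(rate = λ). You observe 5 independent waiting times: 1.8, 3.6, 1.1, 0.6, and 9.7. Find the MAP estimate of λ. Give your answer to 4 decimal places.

λ̂_MAP = 0.3629

The Exponential(rate=λ) likelihood is ∝ λ^n e^(−λΣtᵢ). Here n = 5 and Σtᵢ = 1.8 + 3.6 + 1.1 + 0.6 + 9.7 = 16.8.
Posterior ∝ λ^4e^(−8λ) · λ^5e^(−16.8λ) = λ^9e^(−24.8λ), i.e. Gamma(10, 24.8).
Mode = (a−1)/b = 9/24.8 ≈ 0.3629.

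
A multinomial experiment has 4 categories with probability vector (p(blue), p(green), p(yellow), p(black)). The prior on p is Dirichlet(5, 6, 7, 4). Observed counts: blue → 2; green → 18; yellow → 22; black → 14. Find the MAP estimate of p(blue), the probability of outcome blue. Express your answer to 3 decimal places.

The posterior is Dirichlet(αᵢ + nᵢ) = Dirichlet(7, 24, 29, 18).
For a Dirichlet(a₁,…,a_K) with all aᵢ > 1, the mode has j-th component (aⱼ − 1)/(Σaᵢ − K).
Here Σaᵢ = 78 and K = 4, so p(blue) = (7 − 1)/(78 − 4) = 6/74 ≈ 0.081.

MAP estimate of p(blue) = 0.081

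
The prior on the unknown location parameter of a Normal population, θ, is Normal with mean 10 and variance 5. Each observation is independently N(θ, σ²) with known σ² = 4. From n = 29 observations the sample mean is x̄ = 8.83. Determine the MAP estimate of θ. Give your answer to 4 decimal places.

θ̂_MAP = 8.8614

n = 29, x̄ = 8.83.
For a Normal prior and Normal likelihood with known variance, the posterior is Normal; its mode equals its mean, the precision-weighted average.
Prior precision 1/σ₀² = 1/5 = 0.2; data precision n/σ² = 29/4 = 7.25.
θ̂ = (0.2·10 + 7.25·8.83) / (0.2 + 7.25) = 66.0175/7.45 = 26407/2980 ≈ 8.8614.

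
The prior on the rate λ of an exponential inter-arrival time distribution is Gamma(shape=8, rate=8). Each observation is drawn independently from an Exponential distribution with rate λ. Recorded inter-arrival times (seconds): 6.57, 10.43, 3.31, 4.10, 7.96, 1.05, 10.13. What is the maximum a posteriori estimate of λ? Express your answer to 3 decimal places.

λ̂_MAP = 0.272

The Exponential(rate=λ) likelihood is ∝ λ^n e^(−λΣtᵢ). Here n = 7 and Σtᵢ = 6.57 + 10.43 + 3.31 + 4.10 + 7.96 + 1.05 + 10.13 = 43.55.
Posterior ∝ λ^7e^(−8λ) · λ^7e^(−43.55λ) = λ^14e^(−51.55λ), i.e. Gamma(15, 51.55).
Mode = (a−1)/b = 14/51.55 ≈ 0.272.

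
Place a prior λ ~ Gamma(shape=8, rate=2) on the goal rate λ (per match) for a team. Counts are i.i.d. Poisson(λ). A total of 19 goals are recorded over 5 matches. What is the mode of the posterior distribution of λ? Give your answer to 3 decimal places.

Σxᵢ = 19, n = 5.
Posterior ∝ λ^7e^(−2λ) · λ^19e^(−5λ) = λ^26e^(−7λ), i.e. Gamma(shape=27, rate=7).
The mode of a Gamma(a, b) with a ≥ 1 (shape–rate) is (a−1)/b = 26/7 ≈ 3.714.

λ̂_MAP = 3.714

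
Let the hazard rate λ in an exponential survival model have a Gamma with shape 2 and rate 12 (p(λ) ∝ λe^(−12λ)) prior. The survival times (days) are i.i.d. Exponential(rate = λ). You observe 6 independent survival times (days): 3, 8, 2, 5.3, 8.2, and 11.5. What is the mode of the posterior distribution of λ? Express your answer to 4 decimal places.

λ̂_MAP = 0.1400

The Exponential(rate=λ) likelihood is ∝ λ^n e^(−λΣtᵢ). Here n = 6 and Σtᵢ = 3 + 8 + 2 + 5.3 + 8.2 + 11.5 = 38.
Posterior ∝ λe^(−12λ) · λ^6e^(−38λ) = λ^7e^(−50λ), i.e. Gamma(8, 50).
Mode = (a−1)/b = 7/50 ≈ 0.1400.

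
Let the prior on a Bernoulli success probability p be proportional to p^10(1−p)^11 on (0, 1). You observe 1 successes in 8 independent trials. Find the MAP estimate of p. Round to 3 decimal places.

The prior density ∝ p^10(1−p)^11 is the kernel of Beta(11, 12).
Data: 1 success in 8 trials. The binomial likelihood contributes p(1−p)^7, so the posterior is Beta(11+1, 12+7) = Beta(12, 19).
For Beta(a, b) with a, b > 1 the mode is (a−1)/(a+b−2) = 11/29 ≈ 0.379.

p̂_MAP = 0.379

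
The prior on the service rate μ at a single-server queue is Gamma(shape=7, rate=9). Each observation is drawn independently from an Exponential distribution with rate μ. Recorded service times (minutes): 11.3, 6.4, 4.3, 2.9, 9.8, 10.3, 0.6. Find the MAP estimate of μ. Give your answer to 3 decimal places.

μ̂_MAP = 0.238

The Exponential(rate=μ) likelihood is ∝ μ^n e^(−μΣtᵢ). Here n = 7 and Σtᵢ = 11.3 + 6.4 + 4.3 + 2.9 + 9.8 + 10.3 + 0.6 = 45.6.
Posterior ∝ μ^6e^(−9μ) · μ^7e^(−45.6μ) = μ^13e^(−54.6μ), i.e. Gamma(14, 54.6).
Mode = (a−1)/b = 13/54.6 ≈ 0.238.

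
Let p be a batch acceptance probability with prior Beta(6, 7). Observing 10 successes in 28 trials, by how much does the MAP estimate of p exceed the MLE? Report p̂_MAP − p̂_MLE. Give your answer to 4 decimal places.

Posterior is Beta(16, 25); MAP = (16−1)/(41−2) = 15/39 ≈ 0.38462.
MLE ignores the prior: p̂_MLE = k/n = 10/28 ≈ 0.35714.
Difference = 15/39 − 10/28 = 5/182 ≈ 0.0275.

MAP − MLE = 0.0275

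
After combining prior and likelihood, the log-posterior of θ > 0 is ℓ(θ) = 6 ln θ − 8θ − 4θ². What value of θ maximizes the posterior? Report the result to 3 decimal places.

θ̂_MAP = 0.500

ℓ'(θ) = 6/θ − 8 − 8θ. Setting this to zero and multiplying by θ: 8θ² + 8θ − 6 = 0.
θ = (−8 + √(8² + 4·8·6)) / (2·8) = (−8 + √256) / 16 = (−8 + 16)/16 = 1/2.
ℓ''(θ) = −6/θ² − 8 < 0, confirming a maximum.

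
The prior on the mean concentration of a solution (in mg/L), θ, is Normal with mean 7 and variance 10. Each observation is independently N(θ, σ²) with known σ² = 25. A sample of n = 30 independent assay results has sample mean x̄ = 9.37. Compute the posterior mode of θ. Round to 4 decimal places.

n = 30, x̄ = 9.37.
For a Normal prior and Normal likelihood with known variance, the posterior is Normal; its mode equals its mean, the precision-weighted average.
Prior precision 1/σ₀² = 1/10 = 0.1; data precision n/σ² = 30/25 = 1.2.
θ̂ = (0.1·7 + 1.2·9.37) / (0.1 + 1.2) = 11.944/1.3 = 2986/325 ≈ 9.1877.

θ̂_MAP = 9.1877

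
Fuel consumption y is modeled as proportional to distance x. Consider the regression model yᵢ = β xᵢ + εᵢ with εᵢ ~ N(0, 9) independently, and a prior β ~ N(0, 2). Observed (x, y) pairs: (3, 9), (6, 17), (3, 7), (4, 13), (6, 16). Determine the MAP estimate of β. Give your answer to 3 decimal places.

log p(β | y) = −Σ(yᵢ − βxᵢ)²/(2·9) − β²/(2·2) + const.
Setting the derivative to zero: Σxᵢ(yᵢ − βxᵢ)/9 − β/2 = 0, so β = Σxᵢyᵢ / (Σxᵢ² + σ²/τ²).
Σxᵢyᵢ = 3·9 + 6·17 + 3·7 + 4·13 + 6·16 = 298; Σxᵢ² = 106; σ²/τ² = 4.5.
β̂_MAP = 298 / (106 + 4.5) = 298/110.5 ≈ 2.697.

β̂_MAP = 2.697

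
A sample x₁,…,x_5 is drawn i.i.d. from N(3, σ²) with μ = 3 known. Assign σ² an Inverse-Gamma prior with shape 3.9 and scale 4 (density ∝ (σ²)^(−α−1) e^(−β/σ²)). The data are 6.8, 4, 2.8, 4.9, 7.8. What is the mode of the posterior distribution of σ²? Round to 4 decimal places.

σ̂²_MAP = 3.3872

Sum of squared deviations about the known mean: SS = (6.8−3)² + (4−3)² + (2.8−3)² + (4.9−3)² + (7.8−3)² = 42.13.
The Normal likelihood contributes (σ²)^(−n/2) exp(−SS/(2σ²)), so the posterior is Inverse-Gamma(α + n/2, β + SS/2) = Inverse-Gamma(6.4, 25.065).
The mode of Inverse-Gamma(a, b) is b/(a+1) = 25.065/7.4 ≈ 3.3872.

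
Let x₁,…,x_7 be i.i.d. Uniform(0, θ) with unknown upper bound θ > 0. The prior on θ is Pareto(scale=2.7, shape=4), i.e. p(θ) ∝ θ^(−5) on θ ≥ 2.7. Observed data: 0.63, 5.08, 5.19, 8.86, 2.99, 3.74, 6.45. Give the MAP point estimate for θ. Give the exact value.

θ̂_MAP = 8.86

The Uniform(0, θ) likelihood is θ^(−n) for θ ≥ max(xᵢ), zero otherwise. Here max(xᵢ) = 8.86.
Posterior ∝ θ^(−5) · θ^(−7) = θ^(−12) on θ ≥ max(2.7, 8.86) = 8.86.
This density is strictly decreasing in θ, so the posterior mode lies at the lower boundary of the support.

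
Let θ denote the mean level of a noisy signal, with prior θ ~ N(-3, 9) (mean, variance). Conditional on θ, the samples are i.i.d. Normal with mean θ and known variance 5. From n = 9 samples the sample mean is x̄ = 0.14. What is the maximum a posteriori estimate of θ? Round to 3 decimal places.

θ̂_MAP = -0.043

n = 9, x̄ = 0.14.
For a Normal prior and Normal likelihood with known variance, the posterior is Normal; its mode equals its mean, the precision-weighted average.
Prior precision 1/σ₀² = 1/9; data precision n/σ² = 9/5 = 1.8.
θ̂ = ((1/9)·(-3) + 1.8·0.14) / (1/9 + 1.8) = (-61/750)/(86/45) = -183/4300 ≈ -0.043.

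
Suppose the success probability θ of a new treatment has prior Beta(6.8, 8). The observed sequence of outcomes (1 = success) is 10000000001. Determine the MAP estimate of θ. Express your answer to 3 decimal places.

θ̂_MAP = 0.328

Prior: Beta(6.8, 8).
Data: 2 successes in 11 trials (from the sequence). The binomial likelihood contributes θ^2(1−θ)^9, so the posterior is Beta(6.8+2, 8+9) = Beta(8.8, 17).
For Beta(a, b) with a, b > 1 the mode is (a−1)/(a+b−2) = 7.8/23.8 ≈ 0.328.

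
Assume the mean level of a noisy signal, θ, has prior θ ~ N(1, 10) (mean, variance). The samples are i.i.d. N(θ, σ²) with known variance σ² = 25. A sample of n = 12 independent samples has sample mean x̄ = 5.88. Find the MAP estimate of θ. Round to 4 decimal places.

θ̂_MAP = 5.0386

n = 12, x̄ = 5.88.
For a Normal prior and Normal likelihood with known variance, the posterior is Normal; its mode equals its mean, the precision-weighted average.
Prior precision 1/σ₀² = 1/10 = 0.1; data precision n/σ² = 12/25 = 0.48.
θ̂ = (0.1·1 + 0.48·5.88) / (0.1 + 0.48) = 2.9224/0.58 = 3653/725 ≈ 5.0386.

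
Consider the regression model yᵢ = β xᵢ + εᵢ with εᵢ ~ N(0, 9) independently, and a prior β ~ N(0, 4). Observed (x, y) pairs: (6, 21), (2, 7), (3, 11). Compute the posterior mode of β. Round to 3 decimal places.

β̂_MAP = 3.376

log p(β | y) = −Σ(yᵢ − βxᵢ)²/(2·9) − β²/(2·4) + const.
Setting the derivative to zero: Σxᵢ(yᵢ − βxᵢ)/9 − β/4 = 0, so β = Σxᵢyᵢ / (Σxᵢ² + σ²/τ²).
Σxᵢyᵢ = 6·21 + 2·7 + 3·11 = 173; Σxᵢ² = 49; σ²/τ² = 2.25.
β̂_MAP = 173 / (49 + 2.25) = 173/51.25 ≈ 3.376.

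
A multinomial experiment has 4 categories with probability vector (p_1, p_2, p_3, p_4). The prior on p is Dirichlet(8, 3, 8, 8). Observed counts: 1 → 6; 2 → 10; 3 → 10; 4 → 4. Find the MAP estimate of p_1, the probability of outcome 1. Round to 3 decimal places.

MAP estimate: 0.245

The posterior is Dirichlet(αᵢ + nᵢ) = Dirichlet(14, 13, 18, 12).
For a Dirichlet(a₁,…,a_K) with all aᵢ > 1, the mode has j-th component (aⱼ − 1)/(Σaᵢ − K).
Here Σaᵢ = 57 and K = 4, so p_1 = (14 − 1)/(57 − 4) = 13/53 ≈ 0.245.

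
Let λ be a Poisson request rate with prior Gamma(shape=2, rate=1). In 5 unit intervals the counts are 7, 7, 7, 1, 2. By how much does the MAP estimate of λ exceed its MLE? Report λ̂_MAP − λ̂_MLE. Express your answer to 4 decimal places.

Σxᵢ = 24. Posterior is Gamma(26, 6); MAP = (26−1)/6 = 25/6 ≈ 4.16667.
MLE = x̄ = 24/5 ≈ 4.80000.
Difference = 25/6 − 24/5 = -19/30 ≈ -0.6333.

MAP − MLE = -0.6333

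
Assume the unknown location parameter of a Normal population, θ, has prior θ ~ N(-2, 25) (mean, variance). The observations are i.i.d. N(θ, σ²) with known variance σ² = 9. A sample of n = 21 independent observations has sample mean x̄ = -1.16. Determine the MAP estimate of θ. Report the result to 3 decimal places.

θ̂_MAP = -1.174

n = 21, x̄ = -1.16.
For a Normal prior and Normal likelihood with known variance, the posterior is Normal; its mode equals its mean, the precision-weighted average.
Prior precision 1/σ₀² = 1/25 = 0.04; data precision n/σ² = 21/9 = 7/3.
θ̂ = (0.04·(-2) + (7/3)·(-1.16)) / (0.04 + 7/3) = (-209/75)/(178/75) = -209/178 ≈ -1.174.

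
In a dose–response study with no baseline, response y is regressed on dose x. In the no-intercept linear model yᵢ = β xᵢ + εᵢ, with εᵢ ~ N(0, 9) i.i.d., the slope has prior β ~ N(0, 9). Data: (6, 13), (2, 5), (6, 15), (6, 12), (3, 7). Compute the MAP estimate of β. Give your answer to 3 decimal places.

log p(β | y) = −Σ(yᵢ − βxᵢ)²/(2·9) − β²/(2·9) + const.
Setting the derivative to zero: Σxᵢ(yᵢ − βxᵢ)/9 − β/9 = 0, so β = Σxᵢyᵢ / (Σxᵢ² + σ²/τ²).
Σxᵢyᵢ = 6·13 + 2·5 + 6·15 + 6·12 + 3·7 = 271; Σxᵢ² = 121; σ²/τ² = 1.
β̂_MAP = 271 / (121 + 1) = 271/122 ≈ 2.221.

β̂_MAP = 2.221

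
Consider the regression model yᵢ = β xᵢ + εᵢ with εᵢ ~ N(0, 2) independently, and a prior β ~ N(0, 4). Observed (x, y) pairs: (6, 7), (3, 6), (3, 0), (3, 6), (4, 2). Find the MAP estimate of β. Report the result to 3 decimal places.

β̂_MAP = 1.082

log p(β | y) = −Σ(yᵢ − βxᵢ)²/(2·2) − β²/(2·4) + const.
Setting the derivative to zero: Σxᵢ(yᵢ − βxᵢ)/2 − β/4 = 0, so β = Σxᵢyᵢ / (Σxᵢ² + σ²/τ²).
Σxᵢyᵢ = 6·7 + 3·6 + 3·0 + 3·6 + 4·2 = 86; Σxᵢ² = 79; σ²/τ² = 0.5.
β̂_MAP = 86 / (79 + 0.5) = 86/79.5 ≈ 1.082.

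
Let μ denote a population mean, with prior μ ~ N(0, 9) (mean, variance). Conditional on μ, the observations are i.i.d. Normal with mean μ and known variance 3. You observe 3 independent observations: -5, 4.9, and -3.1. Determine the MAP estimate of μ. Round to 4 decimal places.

μ̂_MAP = -0.9600

n = 3; x̄ = ((-5) + 4.9 + (-3.1))/3 = -3.2/3 = -16/15 ≈ -1.0667.
For a Normal prior and Normal likelihood with known variance, the posterior is Normal; its mode equals its mean, the precision-weighted average.
Prior precision 1/σ₀² = 1/9; data precision n/σ² = 3/3 = 1.
μ̂ = ((1/9)·0 + 1·(-16/15)) / (1/9 + 1) = (-16/15)/(10/9) = -0.9600.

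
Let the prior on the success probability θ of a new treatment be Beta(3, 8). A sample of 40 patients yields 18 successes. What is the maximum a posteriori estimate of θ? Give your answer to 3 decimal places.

Prior: Beta(3, 8).
Data: 18 successes in 40 trials. The binomial likelihood contributes θ^18(1−θ)^22, so the posterior is Beta(3+18, 8+22) = Beta(21, 30).
For Beta(a, b) with a, b > 1 the mode is (a−1)/(a+b−2) = 20/49 ≈ 0.408.

θ̂_MAP = 0.408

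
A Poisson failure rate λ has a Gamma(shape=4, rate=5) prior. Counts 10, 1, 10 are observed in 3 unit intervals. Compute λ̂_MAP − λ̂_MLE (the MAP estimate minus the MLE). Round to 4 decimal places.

Σxᵢ = 21. Posterior is Gamma(25, 8); MAP = (25−1)/8 = 24/8 ≈ 3.00000.
MLE = x̄ = 21/3 ≈ 7.00000.
Difference = 24/8 − 21/3 = -4 ≈ -4.0000.

MAP − MLE = -4.0000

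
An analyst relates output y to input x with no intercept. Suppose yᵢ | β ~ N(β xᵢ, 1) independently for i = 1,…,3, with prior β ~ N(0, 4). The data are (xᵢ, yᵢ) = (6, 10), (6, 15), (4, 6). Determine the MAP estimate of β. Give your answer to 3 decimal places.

β̂_MAP = 1.972

log p(β | y) = −Σ(yᵢ − βxᵢ)²/(2·1) − β²/(2·4) + const.
Setting the derivative to zero: Σxᵢ(yᵢ − βxᵢ)/1 − β/4 = 0, so β = Σxᵢyᵢ / (Σxᵢ² + σ²/τ²).
Σxᵢyᵢ = 6·10 + 6·15 + 4·6 = 174; Σxᵢ² = 88; σ²/τ² = 0.25.
β̂_MAP = 174 / (88 + 0.25) = 174/88.25 ≈ 1.972.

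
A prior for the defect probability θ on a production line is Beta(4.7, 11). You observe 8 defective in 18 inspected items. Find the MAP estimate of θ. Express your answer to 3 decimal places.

Prior: Beta(4.7, 11).
Data: 8 successes in 18 trials. The binomial likelihood contributes θ^8(1−θ)^10, so the posterior is Beta(4.7+8, 11+10) = Beta(12.7, 21).
For Beta(a, b) with a, b > 1 the mode is (a−1)/(a+b−2) = 11.7/31.7 ≈ 0.369.

θ̂_MAP = 0.369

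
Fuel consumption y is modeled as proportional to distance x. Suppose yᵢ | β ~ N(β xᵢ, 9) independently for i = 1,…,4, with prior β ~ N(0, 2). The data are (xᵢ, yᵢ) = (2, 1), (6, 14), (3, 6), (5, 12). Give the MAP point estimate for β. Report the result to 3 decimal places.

log p(β | y) = −Σ(yᵢ − βxᵢ)²/(2·9) − β²/(2·2) + const.
Setting the derivative to zero: Σxᵢ(yᵢ − βxᵢ)/9 − β/2 = 0, so β = Σxᵢyᵢ / (Σxᵢ² + σ²/τ²).
Σxᵢyᵢ = 2·1 + 6·14 + 3·6 + 5·12 = 164; Σxᵢ² = 74; σ²/τ² = 4.5.
β̂_MAP = 164 / (74 + 4.5) = 164/78.5 ≈ 2.089.

β̂_MAP = 2.089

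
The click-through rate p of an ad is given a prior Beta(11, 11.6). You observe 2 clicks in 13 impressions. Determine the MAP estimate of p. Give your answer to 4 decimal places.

Prior: Beta(11, 11.6).
Data: 2 successes in 13 trials. The binomial likelihood contributes p^2(1−p)^11, so the posterior is Beta(11+2, 11.6+11) = Beta(13, 22.6).
For Beta(a, b) with a, b > 1 the mode is (a−1)/(a+b−2) = 12/33.6 ≈ 0.3571.

p̂_MAP = 0.3571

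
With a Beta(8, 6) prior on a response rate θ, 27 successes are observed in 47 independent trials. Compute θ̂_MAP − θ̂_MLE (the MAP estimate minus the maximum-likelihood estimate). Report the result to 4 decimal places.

MAP − MLE = 0.0018

Posterior is Beta(35, 26); MAP = (35−1)/(61−2) = 34/59 ≈ 0.57627.
MLE ignores the prior: θ̂_MLE = k/n = 27/47 ≈ 0.57447.
Difference = 34/59 − 27/47 = 5/2773 ≈ 0.0018.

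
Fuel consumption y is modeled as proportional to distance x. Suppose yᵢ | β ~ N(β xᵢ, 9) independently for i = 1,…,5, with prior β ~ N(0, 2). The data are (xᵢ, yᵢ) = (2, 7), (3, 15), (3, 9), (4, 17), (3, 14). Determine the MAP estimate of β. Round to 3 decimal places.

log p(β | y) = −Σ(yᵢ − βxᵢ)²/(2·9) − β²/(2·2) + const.
Setting the derivative to zero: Σxᵢ(yᵢ − βxᵢ)/9 − β/2 = 0, so β = Σxᵢyᵢ / (Σxᵢ² + σ²/τ²).
Σxᵢyᵢ = 2·7 + 3·15 + 3·9 + 4·17 + 3·14 = 196; Σxᵢ² = 47; σ²/τ² = 4.5.
β̂_MAP = 196 / (47 + 4.5) = 196/51.5 ≈ 3.806.

β̂_MAP = 3.806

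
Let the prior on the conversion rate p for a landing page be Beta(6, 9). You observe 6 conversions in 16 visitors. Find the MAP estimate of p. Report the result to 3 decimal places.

p̂_MAP = 0.379

Prior: Beta(6, 9).
Data: 6 successes in 16 trials. The binomial likelihood contributes p^6(1−p)^10, so the posterior is Beta(6+6, 9+10) = Beta(12, 19).
For Beta(a, b) with a, b > 1 the mode is (a−1)/(a+b−2) = 11/29 ≈ 0.379.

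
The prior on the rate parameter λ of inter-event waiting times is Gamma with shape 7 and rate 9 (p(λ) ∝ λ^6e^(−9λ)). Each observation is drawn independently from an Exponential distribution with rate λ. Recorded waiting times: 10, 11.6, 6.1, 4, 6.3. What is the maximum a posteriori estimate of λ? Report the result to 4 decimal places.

λ̂_MAP = 0.2340

The Exponential(rate=λ) likelihood is ∝ λ^n e^(−λΣtᵢ). Here n = 5 and Σtᵢ = 10 + 11.6 + 6.1 + 4 + 6.3 = 38.
Posterior ∝ λ^6e^(−9λ) · λ^5e^(−38λ) = λ^11e^(−47λ), i.e. Gamma(12, 47).
Mode = (a−1)/b = 11/47 ≈ 0.2340.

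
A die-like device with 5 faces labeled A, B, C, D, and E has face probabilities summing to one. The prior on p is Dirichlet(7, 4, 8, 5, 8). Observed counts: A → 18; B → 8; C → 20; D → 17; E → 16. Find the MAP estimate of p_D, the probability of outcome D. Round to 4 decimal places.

MAP estimate of p_D = 0.1981

The posterior is Dirichlet(αᵢ + nᵢ) = Dirichlet(25, 12, 28, 22, 24).
For a Dirichlet(a₁,…,a_K) with all aᵢ > 1, the mode has j-th component (aⱼ − 1)/(Σaᵢ − K).
Here Σaᵢ = 111 and K = 5, so p_D = (22 − 1)/(111 − 5) = 21/106 ≈ 0.1981.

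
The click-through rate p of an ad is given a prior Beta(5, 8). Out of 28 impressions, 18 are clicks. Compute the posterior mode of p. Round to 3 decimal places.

p̂_MAP = 0.564

Prior: Beta(5, 8).
Data: 18 successes in 28 trials. The binomial likelihood contributes p^18(1−p)^10, so the posterior is Beta(5+18, 8+10) = Beta(23, 18).
For Beta(a, b) with a, b > 1 the mode is (a−1)/(a+b−2) = 22/39 ≈ 0.564.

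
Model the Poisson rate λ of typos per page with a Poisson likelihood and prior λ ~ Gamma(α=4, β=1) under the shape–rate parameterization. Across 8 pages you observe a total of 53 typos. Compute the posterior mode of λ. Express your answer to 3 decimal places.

Σxᵢ = 53, n = 8.
Posterior ∝ λ^3e^(−1λ) · λ^53e^(−8λ) = λ^56e^(−9λ), i.e. Gamma(shape=57, rate=9).
The mode of a Gamma(a, b) with a ≥ 1 (shape–rate) is (a−1)/b = 56/9 ≈ 6.222.

λ̂_MAP = 6.222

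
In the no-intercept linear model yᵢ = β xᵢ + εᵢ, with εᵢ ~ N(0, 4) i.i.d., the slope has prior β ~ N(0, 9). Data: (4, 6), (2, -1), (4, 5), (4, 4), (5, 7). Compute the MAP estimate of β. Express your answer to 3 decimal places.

log p(β | y) = −Σ(yᵢ − βxᵢ)²/(2·4) − β²/(2·9) + const.
Setting the derivative to zero: Σxᵢ(yᵢ − βxᵢ)/4 − β/9 = 0, so β = Σxᵢyᵢ / (Σxᵢ² + σ²/τ²).
Σxᵢyᵢ = 4·6 + 2·(-1) + 4·5 + 4·4 + 5·7 = 93; Σxᵢ² = 77; σ²/τ² = 4/9.
β̂_MAP = 93 / (77 + 4/9) = 93/(697/9) = 837/697 ≈ 1.201.

β̂_MAP = 1.201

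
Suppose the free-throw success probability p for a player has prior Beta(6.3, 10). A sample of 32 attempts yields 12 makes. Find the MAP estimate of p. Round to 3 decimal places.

Prior: Beta(6.3, 10).
Data: 12 successes in 32 trials. The binomial likelihood contributes p^12(1−p)^20, so the posterior is Beta(6.3+12, 10+20) = Beta(18.3, 30).
For Beta(a, b) with a, b > 1 the mode is (a−1)/(a+b−2) = 17.3/46.3 ≈ 0.374.

p̂_MAP = 0.374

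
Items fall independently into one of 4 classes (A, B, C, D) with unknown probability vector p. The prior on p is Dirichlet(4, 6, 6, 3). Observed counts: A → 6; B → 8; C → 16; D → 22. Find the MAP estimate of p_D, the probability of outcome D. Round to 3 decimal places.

The posterior is Dirichlet(αᵢ + nᵢ) = Dirichlet(10, 14, 22, 25).
For a Dirichlet(a₁,…,a_K) with all aᵢ > 1, the mode has j-th component (aⱼ − 1)/(Σaᵢ − K).
Here Σaᵢ = 71 and K = 4, so p_D = (25 − 1)/(71 − 4) = 24/67 ≈ 0.358.

MAP estimate of p_D = 0.358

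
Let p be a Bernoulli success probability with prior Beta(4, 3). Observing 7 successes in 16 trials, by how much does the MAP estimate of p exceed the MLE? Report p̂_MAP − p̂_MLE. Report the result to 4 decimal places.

Posterior is Beta(11, 12); MAP = (11−1)/(23−2) = 10/21 ≈ 0.47619.
MLE ignores the prior: p̂_MLE = k/n = 7/16 ≈ 0.43750.
Difference = 10/21 − 7/16 = 13/336 ≈ 0.0387.

MAP − MLE = 0.0387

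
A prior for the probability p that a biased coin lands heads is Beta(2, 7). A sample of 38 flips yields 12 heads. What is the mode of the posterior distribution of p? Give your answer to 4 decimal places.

p̂_MAP = 0.2889

Prior: Beta(2, 7).
Data: 12 successes in 38 trials. The binomial likelihood contributes p^12(1−p)^26, so the posterior is Beta(2+12, 7+26) = Beta(14, 33).
For Beta(a, b) with a, b > 1 the mode is (a−1)/(a+b−2) = 13/45 ≈ 0.2889.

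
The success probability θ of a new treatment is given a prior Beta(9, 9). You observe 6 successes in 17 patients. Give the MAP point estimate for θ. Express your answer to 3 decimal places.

Prior: Beta(9, 9).
Data: 6 successes in 17 trials. The binomial likelihood contributes θ^6(1−θ)^11, so the posterior is Beta(9+6, 9+11) = Beta(15, 20).
For Beta(a, b) with a, b > 1 the mode is (a−1)/(a+b−2) = 14/33 ≈ 0.424.

θ̂_MAP = 0.424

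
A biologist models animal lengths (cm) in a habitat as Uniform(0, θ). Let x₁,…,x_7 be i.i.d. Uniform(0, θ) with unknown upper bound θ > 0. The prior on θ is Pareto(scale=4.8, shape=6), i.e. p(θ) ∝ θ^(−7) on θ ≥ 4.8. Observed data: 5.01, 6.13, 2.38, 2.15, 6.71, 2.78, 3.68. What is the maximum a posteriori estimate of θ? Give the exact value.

The Uniform(0, θ) likelihood is θ^(−n) for θ ≥ max(xᵢ), zero otherwise. Here max(xᵢ) = 6.71.
Posterior ∝ θ^(−7) · θ^(−7) = θ^(−14) on θ ≥ max(4.8, 6.71) = 6.71.
This density is strictly decreasing in θ, so the posterior mode lies at the lower boundary of the support.

θ̂_MAP = 6.71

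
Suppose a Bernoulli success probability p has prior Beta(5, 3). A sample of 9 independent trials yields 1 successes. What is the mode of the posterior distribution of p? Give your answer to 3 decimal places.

p̂_MAP = 0.333

Prior: Beta(5, 3).
Data: 1 success in 9 trials. The binomial likelihood contributes p(1−p)^8, so the posterior is Beta(5+1, 3+8) = Beta(6, 11).
For Beta(a, b) with a, b > 1 the mode is (a−1)/(a+b−2) = 5/15 ≈ 0.333.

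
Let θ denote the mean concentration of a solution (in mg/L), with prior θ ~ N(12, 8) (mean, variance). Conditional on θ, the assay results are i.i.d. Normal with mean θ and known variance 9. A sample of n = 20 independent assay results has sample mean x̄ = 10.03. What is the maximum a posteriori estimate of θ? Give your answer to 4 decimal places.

n = 20, x̄ = 10.03.
For a Normal prior and Normal likelihood with known variance, the posterior is Normal; its mode equals its mean, the precision-weighted average.
Prior precision 1/σ₀² = 1/8 = 0.125; data precision n/σ² = 20/9.
θ̂ = (0.125·12 + (20/9)·10.03) / (0.125 + 20/9) = (2141/90)/(169/72) = 8564/845 ≈ 10.1349.

θ̂_MAP = 10.1349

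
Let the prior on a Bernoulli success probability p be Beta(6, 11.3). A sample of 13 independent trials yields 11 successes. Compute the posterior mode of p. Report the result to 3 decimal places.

Prior: Beta(6, 11.3).
Data: 11 successes in 13 trials. The binomial likelihood contributes p^11(1−p)^2, so the posterior is Beta(6+11, 11.3+2) = Beta(17, 13.3).
For Beta(a, b) with a, b > 1 the mode is (a−1)/(a+b−2) = 16/28.3 ≈ 0.565.

p̂_MAP = 0.565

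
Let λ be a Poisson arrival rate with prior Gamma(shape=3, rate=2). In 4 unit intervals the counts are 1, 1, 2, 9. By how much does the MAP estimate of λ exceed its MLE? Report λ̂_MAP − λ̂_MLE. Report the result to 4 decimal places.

MAP − MLE = -0.7500

Σxᵢ = 13. Posterior is Gamma(16, 6); MAP = (16−1)/6 = 15/6 ≈ 2.50000.
MLE = x̄ = 13/4 ≈ 3.25000.
Difference = 15/6 − 13/4 = -3/4 ≈ -0.7500.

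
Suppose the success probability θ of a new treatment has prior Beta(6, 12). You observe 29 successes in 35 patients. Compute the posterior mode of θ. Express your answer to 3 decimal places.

Prior: Beta(6, 12).
Data: 29 successes in 35 trials. The binomial likelihood contributes θ^29(1−θ)^6, so the posterior is Beta(6+29, 12+6) = Beta(35, 18).
For Beta(a, b) with a, b > 1 the mode is (a−1)/(a+b−2) = 34/51 ≈ 0.667.

θ̂_MAP = 0.667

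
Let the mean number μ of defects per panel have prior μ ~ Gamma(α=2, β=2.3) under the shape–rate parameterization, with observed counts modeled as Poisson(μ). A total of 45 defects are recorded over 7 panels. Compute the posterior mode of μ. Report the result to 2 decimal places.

Σxᵢ = 45, n = 7.
Posterior ∝ μe^(−2.3μ) · μ^45e^(−7μ) = μ^46e^(−9.3μ), i.e. Gamma(shape=47, rate=9.3).
The mode of a Gamma(a, b) with a ≥ 1 (shape–rate) is (a−1)/b = 46/9.3 ≈ 4.95.

μ̂_MAP = 4.95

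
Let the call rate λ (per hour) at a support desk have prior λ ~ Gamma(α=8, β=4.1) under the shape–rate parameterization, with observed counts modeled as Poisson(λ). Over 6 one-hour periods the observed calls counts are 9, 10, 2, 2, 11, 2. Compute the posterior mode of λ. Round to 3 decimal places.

Σxᵢ = 9+10+2+2+11+2 = 36, with n = 6.
Posterior ∝ λ^7e^(−4.1λ) · λ^36e^(−6λ) = λ^43e^(−10.1λ), i.e. Gamma(shape=44, rate=10.1).
The mode of a Gamma(a, b) with a ≥ 1 (shape–rate) is (a−1)/b = 43/10.1 ≈ 4.257.

λ̂_MAP = 4.257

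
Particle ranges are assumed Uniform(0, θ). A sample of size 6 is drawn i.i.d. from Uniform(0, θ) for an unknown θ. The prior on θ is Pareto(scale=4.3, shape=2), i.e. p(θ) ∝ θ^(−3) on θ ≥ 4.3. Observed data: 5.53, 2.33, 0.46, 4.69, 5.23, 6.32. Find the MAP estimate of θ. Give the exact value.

θ̂_MAP = 6.32

The Uniform(0, θ) likelihood is θ^(−n) for θ ≥ max(xᵢ), zero otherwise. Here max(xᵢ) = 6.32.
Posterior ∝ θ^(−3) · θ^(−6) = θ^(−9) on θ ≥ max(4.3, 6.32) = 6.32.
This density is strictly decreasing in θ, so the posterior mode lies at the lower boundary of the support.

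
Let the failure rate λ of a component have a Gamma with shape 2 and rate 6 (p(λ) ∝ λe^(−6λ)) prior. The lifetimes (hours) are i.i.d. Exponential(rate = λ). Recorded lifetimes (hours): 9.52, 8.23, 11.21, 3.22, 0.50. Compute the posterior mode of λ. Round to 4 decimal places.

λ̂_MAP = 0.1551

The Exponential(rate=λ) likelihood is ∝ λ^n e^(−λΣtᵢ). Here n = 5 and Σtᵢ = 9.52 + 8.23 + 11.21 + 3.22 + 0.50 = 32.68.
Posterior ∝ λe^(−6λ) · λ^5e^(−32.68λ) = λ^6e^(−38.68λ), i.e. Gamma(7, 38.68).
Mode = (a−1)/b = 6/38.68 ≈ 0.1551.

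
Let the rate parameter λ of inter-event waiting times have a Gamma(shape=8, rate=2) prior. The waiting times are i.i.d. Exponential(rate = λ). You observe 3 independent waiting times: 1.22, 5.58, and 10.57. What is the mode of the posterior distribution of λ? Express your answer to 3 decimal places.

The Exponential(rate=λ) likelihood is ∝ λ^n e^(−λΣtᵢ). Here n = 3 and Σtᵢ = 1.22 + 5.58 + 10.57 = 17.37.
Posterior ∝ λ^7e^(−2λ) · λ^3e^(−17.37λ) = λ^10e^(−19.37λ), i.e. Gamma(11, 19.37).
Mode = (a−1)/b = 10/19.37 ≈ 0.516.

λ̂_MAP = 0.516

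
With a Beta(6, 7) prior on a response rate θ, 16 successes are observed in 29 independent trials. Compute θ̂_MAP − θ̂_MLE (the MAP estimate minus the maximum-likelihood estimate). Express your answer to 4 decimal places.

Posterior is Beta(22, 20); MAP = (22−1)/(42−2) = 21/40 ≈ 0.52500.
MLE ignores the prior: θ̂_MLE = k/n = 16/29 ≈ 0.55172.
Difference = 21/40 − 16/29 = -31/1160 ≈ -0.0267.

MAP − MLE = -0.0267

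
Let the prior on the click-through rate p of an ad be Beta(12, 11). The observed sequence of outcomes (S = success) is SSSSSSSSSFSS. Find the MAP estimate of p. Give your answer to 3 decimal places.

p̂_MAP = 0.667

Prior: Beta(12, 11).
Data: 11 successes in 12 trials (from the sequence). The binomial likelihood contributes p^11(1−p)^1, so the posterior is Beta(12+11, 11+1) = Beta(23, 12).
For Beta(a, b) with a, b > 1 the mode is (a−1)/(a+b−2) = 22/33 ≈ 0.667.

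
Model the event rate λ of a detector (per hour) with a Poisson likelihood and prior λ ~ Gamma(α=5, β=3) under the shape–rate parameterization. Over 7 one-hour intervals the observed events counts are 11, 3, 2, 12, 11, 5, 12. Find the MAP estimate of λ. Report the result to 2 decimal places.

Σxᵢ = 11+3+2+12+11+5+12 = 56, with n = 7.
Posterior ∝ λ^4e^(−3λ) · λ^56e^(−7λ) = λ^60e^(−10λ), i.e. Gamma(shape=61, rate=10).
The mode of a Gamma(a, b) with a ≥ 1 (shape–rate) is (a−1)/b = 60/10 ≈ 6.00.

λ̂_MAP = 6.00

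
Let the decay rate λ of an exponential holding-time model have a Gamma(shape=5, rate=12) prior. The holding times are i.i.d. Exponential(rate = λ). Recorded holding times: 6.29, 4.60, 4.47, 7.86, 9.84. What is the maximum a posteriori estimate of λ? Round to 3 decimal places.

The Exponential(rate=λ) likelihood is ∝ λ^n e^(−λΣtᵢ). Here n = 5 and Σtᵢ = 6.29 + 4.60 + 4.47 + 7.86 + 9.84 = 33.06.
Posterior ∝ λ^4e^(−12λ) · λ^5e^(−33.06λ) = λ^9e^(−45.06λ), i.e. Gamma(10, 45.06).
Mode = (a−1)/b = 9/45.06 ≈ 0.200.

λ̂_MAP = 0.200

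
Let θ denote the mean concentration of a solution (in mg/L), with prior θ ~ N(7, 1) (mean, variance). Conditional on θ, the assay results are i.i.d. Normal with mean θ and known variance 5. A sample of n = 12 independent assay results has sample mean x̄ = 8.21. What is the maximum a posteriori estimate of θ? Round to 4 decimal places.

θ̂_MAP = 7.8541

n = 12, x̄ = 8.21.
For a Normal prior and Normal likelihood with known variance, the posterior is Normal; its mode equals its mean, the precision-weighted average.
Prior precision 1/σ₀² = 1/1 = 1; data precision n/σ² = 12/5 = 2.4.
θ̂ = (1·7 + 2.4·8.21) / (1 + 2.4) = 26.704/3.4 = 3338/425 ≈ 7.8541.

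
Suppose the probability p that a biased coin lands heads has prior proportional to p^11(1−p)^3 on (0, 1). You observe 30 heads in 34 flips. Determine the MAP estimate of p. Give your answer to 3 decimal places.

The prior density ∝ p^11(1−p)^3 is the kernel of Beta(12, 4).
Data: 30 successes in 34 trials. The binomial likelihood contributes p^30(1−p)^4, so the posterior is Beta(12+30, 4+4) = Beta(42, 8).
For Beta(a, b) with a, b > 1 the mode is (a−1)/(a+b−2) = 41/48 ≈ 0.854.

p̂_MAP = 0.854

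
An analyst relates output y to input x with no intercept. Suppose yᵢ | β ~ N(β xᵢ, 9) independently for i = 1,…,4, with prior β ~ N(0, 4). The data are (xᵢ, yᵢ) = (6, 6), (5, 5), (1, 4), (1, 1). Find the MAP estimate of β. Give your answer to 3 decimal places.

log p(β | y) = −Σ(yᵢ − βxᵢ)²/(2·9) − β²/(2·4) + const.
Setting the derivative to zero: Σxᵢ(yᵢ − βxᵢ)/9 − β/4 = 0, so β = Σxᵢyᵢ / (Σxᵢ² + σ²/τ²).
Σxᵢyᵢ = 6·6 + 5·5 + 1·4 + 1·1 = 66; Σxᵢ² = 63; σ²/τ² = 2.25.
β̂_MAP = 66 / (63 + 2.25) = 66/65.25 ≈ 1.011.

β̂_MAP = 1.011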